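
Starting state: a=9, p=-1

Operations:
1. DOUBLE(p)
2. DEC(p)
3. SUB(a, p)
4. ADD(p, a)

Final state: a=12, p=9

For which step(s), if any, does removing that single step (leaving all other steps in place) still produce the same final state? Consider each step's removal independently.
None - removing any single step changes the final result

Testing removal of each single step:
Without step 1: final = a=11, p=9 (different)
Without step 2: final = a=11, p=9 (different)
Without step 3: final = a=9, p=6 (different)
Without step 4: final = a=12, p=-3 (different)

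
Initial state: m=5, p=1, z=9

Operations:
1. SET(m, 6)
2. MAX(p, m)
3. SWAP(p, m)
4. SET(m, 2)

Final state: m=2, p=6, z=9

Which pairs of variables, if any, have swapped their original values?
None

Comparing initial and final values:
m: 5 → 2
p: 1 → 6
z: 9 → 9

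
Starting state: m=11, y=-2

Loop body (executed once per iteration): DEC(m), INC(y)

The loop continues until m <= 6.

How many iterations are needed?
5

Tracing iterations:
Initial: m=11, y=-2
After iteration 1: m=10, y=-1
After iteration 2: m=9, y=0
After iteration 3: m=8, y=1
After iteration 4: m=7, y=2
After iteration 5: m=6, y=3
m <= 6 now holds, so the loop exits after 5 iterations.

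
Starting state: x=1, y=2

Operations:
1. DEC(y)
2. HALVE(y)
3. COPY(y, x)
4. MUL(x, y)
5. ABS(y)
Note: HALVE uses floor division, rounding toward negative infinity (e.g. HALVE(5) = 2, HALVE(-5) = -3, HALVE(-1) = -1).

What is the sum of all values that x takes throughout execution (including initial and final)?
6

Values of x at each step:
Initial: x = 1
After step 1: x = 1
After step 2: x = 1
After step 3: x = 1
After step 4: x = 1
After step 5: x = 1
Sum = 1 + 1 + 1 + 1 + 1 + 1 = 6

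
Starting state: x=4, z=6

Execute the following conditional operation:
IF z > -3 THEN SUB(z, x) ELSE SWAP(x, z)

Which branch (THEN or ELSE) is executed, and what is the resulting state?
Branch: THEN, Final state: x=4, z=2

Evaluating condition: z > -3
z = 6
Condition is True, so THEN branch executes
After SUB(z, x): x=4, z=2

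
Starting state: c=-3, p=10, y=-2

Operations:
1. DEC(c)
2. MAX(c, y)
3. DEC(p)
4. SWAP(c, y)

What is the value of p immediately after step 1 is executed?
p = 10

Tracing p through execution:
Initial: p = 10
After step 1 (DEC(c)): p = 10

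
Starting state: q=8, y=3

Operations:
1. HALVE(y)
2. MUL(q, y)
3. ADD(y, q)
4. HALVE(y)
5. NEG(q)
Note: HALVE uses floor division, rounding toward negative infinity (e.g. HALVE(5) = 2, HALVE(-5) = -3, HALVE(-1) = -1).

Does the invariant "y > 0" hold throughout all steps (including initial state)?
Yes

The invariant holds at every step.

State at each step:
Initial: q=8, y=3
After step 1: q=8, y=1
After step 2: q=8, y=1
After step 3: q=8, y=9
After step 4: q=8, y=4
After step 5: q=-8, y=4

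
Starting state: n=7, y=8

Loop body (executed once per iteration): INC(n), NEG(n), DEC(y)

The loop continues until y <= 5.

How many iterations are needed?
3

Tracing iterations:
Initial: n=7, y=8
After iteration 1: n=-8, y=7
After iteration 2: n=7, y=6
After iteration 3: n=-8, y=5
y <= 5 now holds, so the loop exits after 3 iterations.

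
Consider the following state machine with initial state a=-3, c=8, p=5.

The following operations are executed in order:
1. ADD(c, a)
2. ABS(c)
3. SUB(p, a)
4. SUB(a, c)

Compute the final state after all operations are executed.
{a: -8, c: 5, p: 8}

Step-by-step execution:
Initial: a=-3, c=8, p=5
After step 1 (ADD(c, a)): a=-3, c=5, p=5
After step 2 (ABS(c)): a=-3, c=5, p=5
After step 3 (SUB(p, a)): a=-3, c=5, p=8
After step 4 (SUB(a, c)): a=-8, c=5, p=8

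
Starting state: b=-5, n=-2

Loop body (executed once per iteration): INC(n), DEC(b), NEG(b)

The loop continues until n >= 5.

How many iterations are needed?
7

Tracing iterations:
Initial: b=-5, n=-2
After iteration 1: b=6, n=-1
After iteration 2: b=-5, n=0
After iteration 3: b=6, n=1
After iteration 4: b=-5, n=2
After iteration 5: b=6, n=3
After iteration 6: b=-5, n=4
After iteration 7: b=6, n=5
n >= 5 now holds, so the loop exits after 7 iterations.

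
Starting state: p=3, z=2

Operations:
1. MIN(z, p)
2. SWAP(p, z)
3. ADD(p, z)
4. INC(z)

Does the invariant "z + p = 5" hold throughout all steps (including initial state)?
No, violated after step 3

The invariant is violated after step 3.

State at each step:
Initial: p=3, z=2
After step 1: p=3, z=2
After step 2: p=2, z=3
After step 3: p=5, z=3
After step 4: p=5, z=4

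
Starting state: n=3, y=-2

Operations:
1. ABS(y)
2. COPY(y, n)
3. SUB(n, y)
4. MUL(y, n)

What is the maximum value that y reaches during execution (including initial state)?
3

Values of y at each step:
Initial: y = -2
After step 1: y = 2
After step 2: y = 3 ← maximum
After step 3: y = 3
After step 4: y = 0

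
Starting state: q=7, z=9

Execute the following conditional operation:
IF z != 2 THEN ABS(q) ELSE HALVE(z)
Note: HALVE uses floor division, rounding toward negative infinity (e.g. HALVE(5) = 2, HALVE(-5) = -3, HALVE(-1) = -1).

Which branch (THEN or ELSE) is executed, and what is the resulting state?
Branch: THEN, Final state: q=7, z=9

Evaluating condition: z != 2
z = 9
Condition is True, so THEN branch executes
After ABS(q): q=7, z=9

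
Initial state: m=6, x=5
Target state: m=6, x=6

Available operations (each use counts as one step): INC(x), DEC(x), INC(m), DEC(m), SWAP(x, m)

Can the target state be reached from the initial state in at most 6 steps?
Yes

Path (1 step): INC(x)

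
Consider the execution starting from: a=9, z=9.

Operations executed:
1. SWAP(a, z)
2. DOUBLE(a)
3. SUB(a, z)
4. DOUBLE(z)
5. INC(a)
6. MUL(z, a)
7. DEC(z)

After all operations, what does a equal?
a = 10

Tracing execution:
Step 1: SWAP(a, z) → a = 9
Step 2: DOUBLE(a) → a = 18
Step 3: SUB(a, z) → a = 9
Step 4: DOUBLE(z) → a = 9
Step 5: INC(a) → a = 10
Step 6: MUL(z, a) → a = 10
Step 7: DEC(z) → a = 10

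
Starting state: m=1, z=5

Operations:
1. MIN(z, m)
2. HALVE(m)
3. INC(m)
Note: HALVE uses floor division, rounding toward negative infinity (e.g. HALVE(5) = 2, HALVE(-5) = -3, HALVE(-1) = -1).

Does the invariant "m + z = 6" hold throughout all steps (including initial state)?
No, violated after step 1

The invariant is violated after step 1.

State at each step:
Initial: m=1, z=5
After step 1: m=1, z=1
After step 2: m=0, z=1
After step 3: m=1, z=1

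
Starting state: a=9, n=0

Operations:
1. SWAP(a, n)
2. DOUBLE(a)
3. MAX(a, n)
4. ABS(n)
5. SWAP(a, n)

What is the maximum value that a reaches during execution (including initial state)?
9

Values of a at each step:
Initial: a = 9 ← maximum
After step 1: a = 0
After step 2: a = 0
After step 3: a = 9
After step 4: a = 9
After step 5: a = 9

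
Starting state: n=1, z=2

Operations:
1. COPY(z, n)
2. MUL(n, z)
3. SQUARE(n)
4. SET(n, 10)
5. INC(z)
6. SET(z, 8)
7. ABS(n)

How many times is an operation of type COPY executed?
1

Counting COPY operations:
Step 1: COPY(z, n) ← COPY
Total: 1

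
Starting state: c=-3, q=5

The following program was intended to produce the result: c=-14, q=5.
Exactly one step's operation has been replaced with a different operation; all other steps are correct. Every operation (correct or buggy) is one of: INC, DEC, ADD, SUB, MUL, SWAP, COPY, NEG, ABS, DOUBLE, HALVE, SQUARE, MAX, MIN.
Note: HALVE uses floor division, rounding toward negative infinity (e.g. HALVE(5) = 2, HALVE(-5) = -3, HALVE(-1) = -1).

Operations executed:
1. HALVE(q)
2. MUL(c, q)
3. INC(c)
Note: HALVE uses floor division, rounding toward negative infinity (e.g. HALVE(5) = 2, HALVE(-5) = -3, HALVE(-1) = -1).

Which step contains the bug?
Step 1

Trace with buggy code:
Initial: c=-3, q=5
After step 1: c=-3, q=2
After step 2: c=-6, q=2
After step 3: c=-5, q=2
Actual final c=-5, q=2 ≠ expected c=-14, q=5.
Step 1 is the only position where a single-operation replacement can produce the expected result.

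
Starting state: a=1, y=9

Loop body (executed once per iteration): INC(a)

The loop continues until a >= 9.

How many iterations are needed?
8

Tracing iterations:
Initial: a=1, y=9
After iteration 1: a=2, y=9
After iteration 2: a=3, y=9
After iteration 3: a=4, y=9
After iteration 4: a=5, y=9
After iteration 5: a=6, y=9
After iteration 6: a=7, y=9
After iteration 7: a=8, y=9
After iteration 8: a=9, y=9
a >= 9 now holds, so the loop exits after 8 iterations.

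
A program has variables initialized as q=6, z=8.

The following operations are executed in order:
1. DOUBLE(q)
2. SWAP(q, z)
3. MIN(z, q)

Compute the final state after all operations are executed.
{q: 8, z: 8}

Step-by-step execution:
Initial: q=6, z=8
After step 1 (DOUBLE(q)): q=12, z=8
After step 2 (SWAP(q, z)): q=8, z=12
After step 3 (MIN(z, q)): q=8, z=8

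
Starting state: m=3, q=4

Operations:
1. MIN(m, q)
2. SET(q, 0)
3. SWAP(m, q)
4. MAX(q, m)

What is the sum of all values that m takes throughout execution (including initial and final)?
9

Values of m at each step:
Initial: m = 3
After step 1: m = 3
After step 2: m = 3
After step 3: m = 0
After step 4: m = 0
Sum = 3 + 3 + 3 + 0 + 0 = 9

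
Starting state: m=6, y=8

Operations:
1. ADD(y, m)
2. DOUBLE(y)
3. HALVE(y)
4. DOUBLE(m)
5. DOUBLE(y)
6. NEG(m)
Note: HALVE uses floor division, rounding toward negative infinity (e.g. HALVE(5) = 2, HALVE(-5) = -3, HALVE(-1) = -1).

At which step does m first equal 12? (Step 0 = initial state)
Step 4

Tracing m:
Initial: m = 6
After step 1: m = 6
After step 2: m = 6
After step 3: m = 6
After step 4: m = 12 ← first occurrence
After step 5: m = 12
After step 6: m = -12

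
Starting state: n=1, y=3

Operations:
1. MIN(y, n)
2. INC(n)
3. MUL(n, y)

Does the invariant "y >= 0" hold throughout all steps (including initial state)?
Yes

The invariant holds at every step.

State at each step:
Initial: n=1, y=3
After step 1: n=1, y=1
After step 2: n=2, y=1
After step 3: n=2, y=1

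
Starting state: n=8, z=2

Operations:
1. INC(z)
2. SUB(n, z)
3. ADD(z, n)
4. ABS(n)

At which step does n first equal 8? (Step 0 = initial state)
Step 0

Tracing n:
Initial: n = 8 ← first occurrence
After step 1: n = 8
After step 2: n = 5
After step 3: n = 5
After step 4: n = 5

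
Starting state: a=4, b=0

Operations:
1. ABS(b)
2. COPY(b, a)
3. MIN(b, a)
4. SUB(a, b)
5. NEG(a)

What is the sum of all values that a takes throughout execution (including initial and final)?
16

Values of a at each step:
Initial: a = 4
After step 1: a = 4
After step 2: a = 4
After step 3: a = 4
After step 4: a = 0
After step 5: a = 0
Sum = 4 + 4 + 4 + 4 + 0 + 0 = 16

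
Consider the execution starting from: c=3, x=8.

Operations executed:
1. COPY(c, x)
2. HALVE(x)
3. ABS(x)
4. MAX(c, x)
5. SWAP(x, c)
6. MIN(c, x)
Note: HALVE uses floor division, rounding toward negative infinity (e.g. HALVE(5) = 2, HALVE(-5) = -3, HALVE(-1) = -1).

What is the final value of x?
x = 8

Tracing execution:
Step 1: COPY(c, x) → x = 8
Step 2: HALVE(x) → x = 4
Step 3: ABS(x) → x = 4
Step 4: MAX(c, x) → x = 4
Step 5: SWAP(x, c) → x = 8
Step 6: MIN(c, x) → x = 8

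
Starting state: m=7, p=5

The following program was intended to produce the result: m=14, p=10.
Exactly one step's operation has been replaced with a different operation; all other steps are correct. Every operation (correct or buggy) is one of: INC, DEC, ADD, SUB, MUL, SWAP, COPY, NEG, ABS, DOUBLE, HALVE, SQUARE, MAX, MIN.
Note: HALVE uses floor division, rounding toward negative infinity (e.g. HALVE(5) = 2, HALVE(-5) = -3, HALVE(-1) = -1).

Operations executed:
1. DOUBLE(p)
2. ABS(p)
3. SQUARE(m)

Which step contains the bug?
Step 3

Trace with buggy code:
Initial: m=7, p=5
After step 1: m=7, p=10
After step 2: m=7, p=10
After step 3: m=49, p=10
Actual final m=49, p=10 ≠ expected m=14, p=10.
Step 3 is the only position where a single-operation replacement can produce the expected result.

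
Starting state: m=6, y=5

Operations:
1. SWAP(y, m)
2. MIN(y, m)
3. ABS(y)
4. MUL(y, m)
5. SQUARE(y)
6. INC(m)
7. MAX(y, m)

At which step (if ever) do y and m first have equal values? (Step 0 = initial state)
Step 2

y and m first become equal after step 2.

Comparing values at each step:
Initial: y=5, m=6
After step 1: y=6, m=5
After step 2: y=5, m=5 ← equal!
After step 3: y=5, m=5 ← equal!
After step 4: y=25, m=5
After step 5: y=625, m=5
After step 6: y=625, m=6
After step 7: y=625, m=6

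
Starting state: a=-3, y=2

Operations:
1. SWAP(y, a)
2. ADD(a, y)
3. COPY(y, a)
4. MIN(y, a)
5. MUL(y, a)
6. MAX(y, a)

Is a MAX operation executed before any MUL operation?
No

First MAX: step 6
First MUL: step 5
Since 6 > 5, MUL comes first.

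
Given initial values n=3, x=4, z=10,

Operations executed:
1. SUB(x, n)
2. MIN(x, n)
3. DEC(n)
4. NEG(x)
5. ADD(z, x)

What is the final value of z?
z = 9

Tracing execution:
Step 1: SUB(x, n) → z = 10
Step 2: MIN(x, n) → z = 10
Step 3: DEC(n) → z = 10
Step 4: NEG(x) → z = 10
Step 5: ADD(z, x) → z = 9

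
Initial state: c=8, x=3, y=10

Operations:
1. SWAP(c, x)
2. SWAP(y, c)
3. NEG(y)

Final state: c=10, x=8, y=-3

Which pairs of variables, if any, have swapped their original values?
None

Comparing initial and final values:
y: 10 → -3
x: 3 → 8
c: 8 → 10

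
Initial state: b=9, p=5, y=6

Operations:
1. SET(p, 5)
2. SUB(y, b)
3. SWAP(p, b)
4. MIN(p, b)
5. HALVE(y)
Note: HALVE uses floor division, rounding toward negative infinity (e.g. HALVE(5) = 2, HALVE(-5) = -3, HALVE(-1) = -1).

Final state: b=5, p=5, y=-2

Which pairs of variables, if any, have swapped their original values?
None

Comparing initial and final values:
y: 6 → -2
b: 9 → 5
p: 5 → 5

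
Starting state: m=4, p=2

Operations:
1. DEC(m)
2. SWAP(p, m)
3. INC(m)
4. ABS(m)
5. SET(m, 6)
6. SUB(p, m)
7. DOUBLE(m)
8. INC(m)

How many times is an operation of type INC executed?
2

Counting INC operations:
Step 3: INC(m) ← INC
Step 8: INC(m) ← INC
Total: 2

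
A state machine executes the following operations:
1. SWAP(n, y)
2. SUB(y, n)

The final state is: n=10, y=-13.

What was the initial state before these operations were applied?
n=-3, y=10

Working backwards:
Final state: n=10, y=-13
Before step 2 (SUB(y, n)): n=10, y=-3
Before step 1 (SWAP(n, y)): n=-3, y=10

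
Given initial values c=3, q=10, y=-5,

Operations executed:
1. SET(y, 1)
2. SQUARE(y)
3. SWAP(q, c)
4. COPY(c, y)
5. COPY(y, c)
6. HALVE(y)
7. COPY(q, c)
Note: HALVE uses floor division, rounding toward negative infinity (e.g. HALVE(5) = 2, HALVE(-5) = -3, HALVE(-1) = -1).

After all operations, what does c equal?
c = 1

Tracing execution:
Step 1: SET(y, 1) → c = 3
Step 2: SQUARE(y) → c = 3
Step 3: SWAP(q, c) → c = 10
Step 4: COPY(c, y) → c = 1
Step 5: COPY(y, c) → c = 1
Step 6: HALVE(y) → c = 1
Step 7: COPY(q, c) → c = 1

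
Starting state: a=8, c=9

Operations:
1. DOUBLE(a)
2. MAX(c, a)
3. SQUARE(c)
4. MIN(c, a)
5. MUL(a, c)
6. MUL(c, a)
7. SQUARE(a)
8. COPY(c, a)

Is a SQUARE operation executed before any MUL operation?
Yes

First SQUARE: step 3
First MUL: step 5
Since 3 < 5, SQUARE comes first.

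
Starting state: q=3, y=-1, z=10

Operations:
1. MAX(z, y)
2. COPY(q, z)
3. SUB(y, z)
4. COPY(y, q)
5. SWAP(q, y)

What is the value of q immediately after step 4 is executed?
q = 10

Tracing q through execution:
Initial: q = 3
After step 1 (MAX(z, y)): q = 3
After step 2 (COPY(q, z)): q = 10
After step 3 (SUB(y, z)): q = 10
After step 4 (COPY(y, q)): q = 10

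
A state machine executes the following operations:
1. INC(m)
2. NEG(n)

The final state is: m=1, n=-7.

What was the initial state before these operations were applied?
m=0, n=7

Working backwards:
Final state: m=1, n=-7
Before step 2 (NEG(n)): m=1, n=7
Before step 1 (INC(m)): m=0, n=7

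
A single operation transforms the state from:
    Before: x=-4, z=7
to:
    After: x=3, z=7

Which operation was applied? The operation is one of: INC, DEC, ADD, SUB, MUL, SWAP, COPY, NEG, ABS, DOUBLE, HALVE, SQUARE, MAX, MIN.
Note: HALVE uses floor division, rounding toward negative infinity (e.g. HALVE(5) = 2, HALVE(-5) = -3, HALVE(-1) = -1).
ADD(x, z)

Analyzing the change:
Before: x=-4, z=7
After: x=3, z=7
Variable x changed from -4 to 3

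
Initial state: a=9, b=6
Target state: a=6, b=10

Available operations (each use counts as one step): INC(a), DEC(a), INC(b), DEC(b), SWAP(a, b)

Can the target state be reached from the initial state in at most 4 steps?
Yes

Path (2 steps): INC(a) → SWAP(a, b)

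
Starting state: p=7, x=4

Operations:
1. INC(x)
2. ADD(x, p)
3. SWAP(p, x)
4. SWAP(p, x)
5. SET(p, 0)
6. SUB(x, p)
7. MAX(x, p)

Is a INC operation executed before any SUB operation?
Yes

First INC: step 1
First SUB: step 6
Since 1 < 6, INC comes first.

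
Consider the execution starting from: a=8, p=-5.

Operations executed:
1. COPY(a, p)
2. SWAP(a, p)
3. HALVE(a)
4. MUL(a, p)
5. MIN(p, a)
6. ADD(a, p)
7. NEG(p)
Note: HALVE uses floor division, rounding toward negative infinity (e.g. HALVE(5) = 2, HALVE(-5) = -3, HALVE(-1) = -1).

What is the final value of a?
a = 10

Tracing execution:
Step 1: COPY(a, p) → a = -5
Step 2: SWAP(a, p) → a = -5
Step 3: HALVE(a) → a = -3
Step 4: MUL(a, p) → a = 15
Step 5: MIN(p, a) → a = 15
Step 6: ADD(a, p) → a = 10
Step 7: NEG(p) → a = 10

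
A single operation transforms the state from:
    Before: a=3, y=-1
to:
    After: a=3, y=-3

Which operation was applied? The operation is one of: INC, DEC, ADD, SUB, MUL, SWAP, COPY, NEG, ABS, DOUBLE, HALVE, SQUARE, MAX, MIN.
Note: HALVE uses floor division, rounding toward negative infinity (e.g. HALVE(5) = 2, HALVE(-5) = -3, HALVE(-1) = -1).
MUL(y, a)

Analyzing the change:
Before: a=3, y=-1
After: a=3, y=-3
Variable y changed from -1 to -3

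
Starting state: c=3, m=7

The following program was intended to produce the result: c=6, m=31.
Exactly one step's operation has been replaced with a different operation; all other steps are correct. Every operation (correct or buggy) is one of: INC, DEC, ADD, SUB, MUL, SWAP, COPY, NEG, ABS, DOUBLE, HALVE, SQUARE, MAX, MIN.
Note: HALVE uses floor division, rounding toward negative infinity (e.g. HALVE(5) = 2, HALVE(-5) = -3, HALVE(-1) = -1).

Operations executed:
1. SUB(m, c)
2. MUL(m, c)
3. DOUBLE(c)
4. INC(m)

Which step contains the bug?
Step 1

Trace with buggy code:
Initial: c=3, m=7
After step 1: c=3, m=4
After step 2: c=3, m=12
After step 3: c=6, m=12
After step 4: c=6, m=13
Actual final c=6, m=13 ≠ expected c=6, m=31.
Step 1 is the only position where a single-operation replacement can produce the expected result.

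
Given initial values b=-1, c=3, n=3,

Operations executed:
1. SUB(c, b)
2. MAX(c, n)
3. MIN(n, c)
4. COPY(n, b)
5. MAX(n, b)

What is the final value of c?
c = 4

Tracing execution:
Step 1: SUB(c, b) → c = 4
Step 2: MAX(c, n) → c = 4
Step 3: MIN(n, c) → c = 4
Step 4: COPY(n, b) → c = 4
Step 5: MAX(n, b) → c = 4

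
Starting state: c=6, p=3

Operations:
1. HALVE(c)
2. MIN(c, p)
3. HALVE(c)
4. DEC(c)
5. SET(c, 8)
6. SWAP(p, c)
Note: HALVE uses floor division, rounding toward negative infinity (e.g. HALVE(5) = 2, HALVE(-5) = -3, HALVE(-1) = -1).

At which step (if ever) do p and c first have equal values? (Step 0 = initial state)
Step 1

p and c first become equal after step 1.

Comparing values at each step:
Initial: p=3, c=6
After step 1: p=3, c=3 ← equal!
After step 2: p=3, c=3 ← equal!
After step 3: p=3, c=1
After step 4: p=3, c=0
After step 5: p=3, c=8
After step 6: p=8, c=3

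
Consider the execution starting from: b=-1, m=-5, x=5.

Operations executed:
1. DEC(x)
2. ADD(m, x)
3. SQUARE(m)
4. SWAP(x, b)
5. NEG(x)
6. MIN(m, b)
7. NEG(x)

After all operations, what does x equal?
x = -1

Tracing execution:
Step 1: DEC(x) → x = 4
Step 2: ADD(m, x) → x = 4
Step 3: SQUARE(m) → x = 4
Step 4: SWAP(x, b) → x = -1
Step 5: NEG(x) → x = 1
Step 6: MIN(m, b) → x = 1
Step 7: NEG(x) → x = -1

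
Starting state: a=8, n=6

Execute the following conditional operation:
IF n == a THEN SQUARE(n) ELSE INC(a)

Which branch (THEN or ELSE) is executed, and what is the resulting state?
Branch: ELSE, Final state: a=9, n=6

Evaluating condition: n == a
n = 6, a = 8
Condition is False, so ELSE branch executes
After INC(a): a=9, n=6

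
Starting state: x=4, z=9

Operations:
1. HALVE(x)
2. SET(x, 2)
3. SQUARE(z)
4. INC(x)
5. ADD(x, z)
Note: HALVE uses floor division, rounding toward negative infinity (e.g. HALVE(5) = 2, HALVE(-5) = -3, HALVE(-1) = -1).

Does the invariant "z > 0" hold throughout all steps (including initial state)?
Yes

The invariant holds at every step.

State at each step:
Initial: x=4, z=9
After step 1: x=2, z=9
After step 2: x=2, z=9
After step 3: x=2, z=81
After step 4: x=3, z=81
After step 5: x=84, z=81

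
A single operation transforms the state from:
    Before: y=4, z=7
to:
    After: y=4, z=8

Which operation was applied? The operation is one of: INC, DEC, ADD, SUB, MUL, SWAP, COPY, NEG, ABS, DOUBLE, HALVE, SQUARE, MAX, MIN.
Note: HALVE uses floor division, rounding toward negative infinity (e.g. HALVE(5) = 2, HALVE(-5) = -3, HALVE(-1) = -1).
INC(z)

Analyzing the change:
Before: y=4, z=7
After: y=4, z=8
Variable z changed from 7 to 8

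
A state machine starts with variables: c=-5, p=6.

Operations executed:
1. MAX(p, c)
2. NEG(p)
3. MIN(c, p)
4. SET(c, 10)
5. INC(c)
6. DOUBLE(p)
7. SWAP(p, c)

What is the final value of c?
c = -12

Tracing execution:
Step 1: MAX(p, c) → c = -5
Step 2: NEG(p) → c = -5
Step 3: MIN(c, p) → c = -6
Step 4: SET(c, 10) → c = 10
Step 5: INC(c) → c = 11
Step 6: DOUBLE(p) → c = 11
Step 7: SWAP(p, c) → c = -12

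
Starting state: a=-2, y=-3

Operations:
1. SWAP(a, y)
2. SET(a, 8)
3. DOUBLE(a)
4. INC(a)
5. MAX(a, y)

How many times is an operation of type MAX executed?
1

Counting MAX operations:
Step 5: MAX(a, y) ← MAX
Total: 1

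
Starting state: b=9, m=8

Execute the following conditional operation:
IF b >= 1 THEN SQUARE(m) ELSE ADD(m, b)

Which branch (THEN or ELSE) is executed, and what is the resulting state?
Branch: THEN, Final state: b=9, m=64

Evaluating condition: b >= 1
b = 9
Condition is True, so THEN branch executes
After SQUARE(m): b=9, m=64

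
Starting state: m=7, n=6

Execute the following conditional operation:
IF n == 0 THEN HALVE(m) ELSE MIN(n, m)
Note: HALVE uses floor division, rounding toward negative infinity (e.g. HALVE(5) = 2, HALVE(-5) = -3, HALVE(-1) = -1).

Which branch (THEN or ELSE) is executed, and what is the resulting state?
Branch: ELSE, Final state: m=7, n=6

Evaluating condition: n == 0
n = 6
Condition is False, so ELSE branch executes
After MIN(n, m): m=7, n=6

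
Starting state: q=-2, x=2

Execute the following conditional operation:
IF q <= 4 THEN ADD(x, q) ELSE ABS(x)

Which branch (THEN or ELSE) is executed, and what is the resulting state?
Branch: THEN, Final state: q=-2, x=0

Evaluating condition: q <= 4
q = -2
Condition is True, so THEN branch executes
After ADD(x, q): q=-2, x=0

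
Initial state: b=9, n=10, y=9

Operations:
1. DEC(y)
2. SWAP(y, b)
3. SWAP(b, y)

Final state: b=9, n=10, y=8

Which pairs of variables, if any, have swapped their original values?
None

Comparing initial and final values:
n: 10 → 10
y: 9 → 8
b: 9 → 9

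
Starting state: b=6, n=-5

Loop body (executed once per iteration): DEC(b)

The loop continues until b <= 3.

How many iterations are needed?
3

Tracing iterations:
Initial: b=6, n=-5
After iteration 1: b=5, n=-5
After iteration 2: b=4, n=-5
After iteration 3: b=3, n=-5
b <= 3 now holds, so the loop exits after 3 iterations.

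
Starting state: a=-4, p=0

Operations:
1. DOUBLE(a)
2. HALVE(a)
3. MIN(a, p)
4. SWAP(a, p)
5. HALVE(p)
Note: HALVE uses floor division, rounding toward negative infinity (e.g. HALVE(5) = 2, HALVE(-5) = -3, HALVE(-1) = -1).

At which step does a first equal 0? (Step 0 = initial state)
Step 4

Tracing a:
Initial: a = -4
After step 1: a = -8
After step 2: a = -4
After step 3: a = -4
After step 4: a = 0 ← first occurrence
After step 5: a = 0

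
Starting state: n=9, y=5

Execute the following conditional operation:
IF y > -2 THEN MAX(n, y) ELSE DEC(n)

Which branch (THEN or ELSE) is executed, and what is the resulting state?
Branch: THEN, Final state: n=9, y=5

Evaluating condition: y > -2
y = 5
Condition is True, so THEN branch executes
After MAX(n, y): n=9, y=5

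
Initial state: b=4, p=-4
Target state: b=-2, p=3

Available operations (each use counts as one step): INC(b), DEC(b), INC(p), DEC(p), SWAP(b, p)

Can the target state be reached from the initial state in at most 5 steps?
Yes

Path (4 steps): DEC(b) → INC(p) → INC(p) → SWAP(b, p)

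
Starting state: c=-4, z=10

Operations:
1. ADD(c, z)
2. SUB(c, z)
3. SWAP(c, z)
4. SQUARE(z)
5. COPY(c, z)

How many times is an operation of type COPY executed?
1

Counting COPY operations:
Step 5: COPY(c, z) ← COPY
Total: 1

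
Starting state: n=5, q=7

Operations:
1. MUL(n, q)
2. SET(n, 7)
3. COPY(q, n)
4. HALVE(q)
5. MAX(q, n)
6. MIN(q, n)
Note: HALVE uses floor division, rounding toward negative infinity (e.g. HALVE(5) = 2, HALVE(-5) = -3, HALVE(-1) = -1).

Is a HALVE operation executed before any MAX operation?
Yes

First HALVE: step 4
First MAX: step 5
Since 4 < 5, HALVE comes first.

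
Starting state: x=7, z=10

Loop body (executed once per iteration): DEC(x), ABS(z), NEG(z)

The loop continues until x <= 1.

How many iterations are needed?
6

Tracing iterations:
Initial: x=7, z=10
After iteration 1: x=6, z=-10
After iteration 2: x=5, z=-10
After iteration 3: x=4, z=-10
After iteration 4: x=3, z=-10
After iteration 5: x=2, z=-10
After iteration 6: x=1, z=-10
x <= 1 now holds, so the loop exits after 6 iterations.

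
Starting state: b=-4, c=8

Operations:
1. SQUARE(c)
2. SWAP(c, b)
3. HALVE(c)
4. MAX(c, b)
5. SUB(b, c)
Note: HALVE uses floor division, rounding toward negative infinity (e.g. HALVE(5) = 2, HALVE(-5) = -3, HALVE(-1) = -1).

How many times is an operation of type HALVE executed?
1

Counting HALVE operations:
Step 3: HALVE(c) ← HALVE
Total: 1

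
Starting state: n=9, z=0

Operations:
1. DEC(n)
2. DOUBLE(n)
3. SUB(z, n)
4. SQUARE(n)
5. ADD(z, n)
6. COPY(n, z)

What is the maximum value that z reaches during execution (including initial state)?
240

Values of z at each step:
Initial: z = 0
After step 1: z = 0
After step 2: z = 0
After step 3: z = -16
After step 4: z = -16
After step 5: z = 240 ← maximum
After step 6: z = 240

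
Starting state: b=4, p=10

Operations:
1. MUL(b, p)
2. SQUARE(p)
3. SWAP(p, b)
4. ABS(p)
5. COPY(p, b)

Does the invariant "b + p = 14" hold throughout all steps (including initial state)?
No, violated after step 1

The invariant is violated after step 1.

State at each step:
Initial: b=4, p=10
After step 1: b=40, p=10
After step 2: b=40, p=100
After step 3: b=100, p=40
After step 4: b=100, p=40
After step 5: b=100, p=100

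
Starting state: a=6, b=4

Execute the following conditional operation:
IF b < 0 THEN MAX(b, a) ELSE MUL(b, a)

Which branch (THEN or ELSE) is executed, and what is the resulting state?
Branch: ELSE, Final state: a=6, b=24

Evaluating condition: b < 0
b = 4
Condition is False, so ELSE branch executes
After MUL(b, a): a=6, b=24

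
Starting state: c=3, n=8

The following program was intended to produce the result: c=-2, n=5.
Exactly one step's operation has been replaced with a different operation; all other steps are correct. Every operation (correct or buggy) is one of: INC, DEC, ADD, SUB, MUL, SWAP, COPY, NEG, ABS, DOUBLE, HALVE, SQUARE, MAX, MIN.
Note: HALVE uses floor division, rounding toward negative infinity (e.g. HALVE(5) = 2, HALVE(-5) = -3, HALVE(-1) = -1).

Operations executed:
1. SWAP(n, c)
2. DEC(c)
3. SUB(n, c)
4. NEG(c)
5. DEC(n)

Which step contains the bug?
Step 1

Trace with buggy code:
Initial: c=3, n=8
After step 1: c=8, n=3
After step 2: c=7, n=3
After step 3: c=7, n=-4
After step 4: c=-7, n=-4
After step 5: c=-7, n=-5
Actual final c=-7, n=-5 ≠ expected c=-2, n=5.
Step 1 is the only position where a single-operation replacement can produce the expected result.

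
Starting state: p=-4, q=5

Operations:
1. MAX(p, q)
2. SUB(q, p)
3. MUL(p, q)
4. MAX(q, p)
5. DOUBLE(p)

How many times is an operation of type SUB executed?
1

Counting SUB operations:
Step 2: SUB(q, p) ← SUB
Total: 1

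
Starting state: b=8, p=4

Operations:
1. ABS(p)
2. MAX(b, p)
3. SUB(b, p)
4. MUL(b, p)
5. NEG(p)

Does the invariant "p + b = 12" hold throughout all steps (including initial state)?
No, violated after step 3

The invariant is violated after step 3.

State at each step:
Initial: b=8, p=4
After step 1: b=8, p=4
After step 2: b=8, p=4
After step 3: b=4, p=4
After step 4: b=16, p=4
After step 5: b=16, p=-4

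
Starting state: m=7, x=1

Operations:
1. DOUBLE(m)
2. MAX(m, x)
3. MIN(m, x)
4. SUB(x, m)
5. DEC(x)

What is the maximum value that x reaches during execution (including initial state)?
1

Values of x at each step:
Initial: x = 1 ← maximum
After step 1: x = 1
After step 2: x = 1
After step 3: x = 1
After step 4: x = 0
After step 5: x = -1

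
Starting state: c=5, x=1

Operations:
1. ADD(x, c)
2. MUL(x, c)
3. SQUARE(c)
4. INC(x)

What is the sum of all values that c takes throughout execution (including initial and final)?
65

Values of c at each step:
Initial: c = 5
After step 1: c = 5
After step 2: c = 5
After step 3: c = 25
After step 4: c = 25
Sum = 5 + 5 + 5 + 25 + 25 = 65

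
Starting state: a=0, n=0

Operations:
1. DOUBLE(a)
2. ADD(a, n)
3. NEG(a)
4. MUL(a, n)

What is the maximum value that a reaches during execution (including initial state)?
0

Values of a at each step:
Initial: a = 0 ← maximum
After step 1: a = 0
After step 2: a = 0
After step 3: a = 0
After step 4: a = 0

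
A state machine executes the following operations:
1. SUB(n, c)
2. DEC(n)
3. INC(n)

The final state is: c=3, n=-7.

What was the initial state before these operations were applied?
c=3, n=-4

Working backwards:
Final state: c=3, n=-7
Before step 3 (INC(n)): c=3, n=-8
Before step 2 (DEC(n)): c=3, n=-7
Before step 1 (SUB(n, c)): c=3, n=-4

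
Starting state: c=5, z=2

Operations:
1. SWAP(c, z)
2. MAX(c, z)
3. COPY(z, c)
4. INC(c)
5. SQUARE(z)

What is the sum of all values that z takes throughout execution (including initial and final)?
47

Values of z at each step:
Initial: z = 2
After step 1: z = 5
After step 2: z = 5
After step 3: z = 5
After step 4: z = 5
After step 5: z = 25
Sum = 2 + 5 + 5 + 5 + 5 + 25 = 47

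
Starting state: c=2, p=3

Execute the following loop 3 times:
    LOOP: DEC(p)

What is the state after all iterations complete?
c=2, p=0

Iteration trace:
Start: c=2, p=3
After iteration 1: c=2, p=2
After iteration 2: c=2, p=1
After iteration 3: c=2, p=0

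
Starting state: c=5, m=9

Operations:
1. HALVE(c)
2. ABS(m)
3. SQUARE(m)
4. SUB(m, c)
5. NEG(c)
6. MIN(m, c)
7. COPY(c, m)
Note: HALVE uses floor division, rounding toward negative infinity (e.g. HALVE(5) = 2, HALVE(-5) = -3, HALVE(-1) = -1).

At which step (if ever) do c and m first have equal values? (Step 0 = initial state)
Step 6

c and m first become equal after step 6.

Comparing values at each step:
Initial: c=5, m=9
After step 1: c=2, m=9
After step 2: c=2, m=9
After step 3: c=2, m=81
After step 4: c=2, m=79
After step 5: c=-2, m=79
After step 6: c=-2, m=-2 ← equal!
After step 7: c=-2, m=-2 ← equal!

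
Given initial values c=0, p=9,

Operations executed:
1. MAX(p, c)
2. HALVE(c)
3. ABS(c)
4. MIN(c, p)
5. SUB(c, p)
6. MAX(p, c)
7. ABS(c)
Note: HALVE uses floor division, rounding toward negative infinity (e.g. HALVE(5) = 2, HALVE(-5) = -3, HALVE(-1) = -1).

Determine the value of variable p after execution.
p = 9

Tracing execution:
Step 1: MAX(p, c) → p = 9
Step 2: HALVE(c) → p = 9
Step 3: ABS(c) → p = 9
Step 4: MIN(c, p) → p = 9
Step 5: SUB(c, p) → p = 9
Step 6: MAX(p, c) → p = 9
Step 7: ABS(c) → p = 9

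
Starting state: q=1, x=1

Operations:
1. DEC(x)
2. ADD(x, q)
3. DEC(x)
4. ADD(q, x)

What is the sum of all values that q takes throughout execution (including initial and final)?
5

Values of q at each step:
Initial: q = 1
After step 1: q = 1
After step 2: q = 1
After step 3: q = 1
After step 4: q = 1
Sum = 1 + 1 + 1 + 1 + 1 = 5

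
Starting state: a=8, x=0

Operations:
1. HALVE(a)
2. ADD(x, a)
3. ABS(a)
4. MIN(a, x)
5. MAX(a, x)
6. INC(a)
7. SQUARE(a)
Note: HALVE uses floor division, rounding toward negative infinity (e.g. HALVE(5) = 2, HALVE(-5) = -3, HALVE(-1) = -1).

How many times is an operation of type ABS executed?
1

Counting ABS operations:
Step 3: ABS(a) ← ABS
Total: 1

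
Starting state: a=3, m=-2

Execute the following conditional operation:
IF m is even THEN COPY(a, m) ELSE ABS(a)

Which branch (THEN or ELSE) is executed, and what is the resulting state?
Branch: THEN, Final state: a=-2, m=-2

Evaluating condition: m is even
Condition is True, so THEN branch executes
After COPY(a, m): a=-2, m=-2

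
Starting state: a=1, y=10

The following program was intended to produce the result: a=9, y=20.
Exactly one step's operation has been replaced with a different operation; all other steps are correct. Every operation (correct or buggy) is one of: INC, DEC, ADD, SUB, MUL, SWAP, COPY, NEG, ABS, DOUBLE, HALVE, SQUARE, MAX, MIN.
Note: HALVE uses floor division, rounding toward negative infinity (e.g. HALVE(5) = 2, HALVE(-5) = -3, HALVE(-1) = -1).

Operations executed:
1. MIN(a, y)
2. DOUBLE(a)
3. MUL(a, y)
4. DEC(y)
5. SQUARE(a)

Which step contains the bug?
Step 5

Trace with buggy code:
Initial: a=1, y=10
After step 1: a=1, y=10
After step 2: a=2, y=10
After step 3: a=20, y=10
After step 4: a=20, y=9
After step 5: a=400, y=9
Actual final a=400, y=9 ≠ expected a=9, y=20.
Step 5 is the only position where a single-operation replacement can produce the expected result.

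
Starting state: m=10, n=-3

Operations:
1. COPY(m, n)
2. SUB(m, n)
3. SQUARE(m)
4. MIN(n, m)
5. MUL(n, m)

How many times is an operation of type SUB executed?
1

Counting SUB operations:
Step 2: SUB(m, n) ← SUB
Total: 1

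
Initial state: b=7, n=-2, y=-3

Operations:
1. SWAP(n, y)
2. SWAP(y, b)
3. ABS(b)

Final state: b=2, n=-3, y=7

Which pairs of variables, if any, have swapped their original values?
None

Comparing initial and final values:
y: -3 → 7
n: -2 → -3
b: 7 → 2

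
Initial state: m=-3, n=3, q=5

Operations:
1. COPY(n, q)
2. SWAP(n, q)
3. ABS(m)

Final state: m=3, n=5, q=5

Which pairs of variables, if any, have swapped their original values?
None

Comparing initial and final values:
m: -3 → 3
n: 3 → 5
q: 5 → 5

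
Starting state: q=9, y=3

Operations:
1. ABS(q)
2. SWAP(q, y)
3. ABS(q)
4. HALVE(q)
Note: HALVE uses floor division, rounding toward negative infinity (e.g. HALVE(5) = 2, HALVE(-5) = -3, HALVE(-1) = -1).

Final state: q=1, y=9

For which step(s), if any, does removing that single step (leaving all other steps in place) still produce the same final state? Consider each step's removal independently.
Step(s) 1, 3

Testing removal of each single step:
Without step 1: final = q=1, y=9 (same)
Without step 2: final = q=4, y=3 (different)
Without step 3: final = q=1, y=9 (same)
Without step 4: final = q=3, y=9 (different)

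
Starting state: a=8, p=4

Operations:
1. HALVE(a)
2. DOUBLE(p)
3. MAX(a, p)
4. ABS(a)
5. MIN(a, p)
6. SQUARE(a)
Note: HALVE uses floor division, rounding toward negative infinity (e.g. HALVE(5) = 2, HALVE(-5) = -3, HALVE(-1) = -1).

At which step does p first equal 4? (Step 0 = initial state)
Step 0

Tracing p:
Initial: p = 4 ← first occurrence
After step 1: p = 4
After step 2: p = 8
After step 3: p = 8
After step 4: p = 8
After step 5: p = 8
After step 6: p = 8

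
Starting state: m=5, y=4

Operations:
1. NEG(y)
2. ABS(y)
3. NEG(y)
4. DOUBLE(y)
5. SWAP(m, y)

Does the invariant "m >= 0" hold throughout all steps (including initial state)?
No, violated after step 5

The invariant is violated after step 5.

State at each step:
Initial: m=5, y=4
After step 1: m=5, y=-4
After step 2: m=5, y=4
After step 3: m=5, y=-4
After step 4: m=5, y=-8
After step 5: m=-8, y=5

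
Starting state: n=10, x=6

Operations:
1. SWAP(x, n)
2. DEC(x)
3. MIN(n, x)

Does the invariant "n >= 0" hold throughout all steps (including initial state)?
Yes

The invariant holds at every step.

State at each step:
Initial: n=10, x=6
After step 1: n=6, x=10
After step 2: n=6, x=9
After step 3: n=6, x=9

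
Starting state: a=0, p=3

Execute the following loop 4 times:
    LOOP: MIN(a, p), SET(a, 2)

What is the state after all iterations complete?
a=2, p=3

Iteration trace:
Start: a=0, p=3
After iteration 1: a=2, p=3
After iteration 2: a=2, p=3
After iteration 3: a=2, p=3
After iteration 4: a=2, p=3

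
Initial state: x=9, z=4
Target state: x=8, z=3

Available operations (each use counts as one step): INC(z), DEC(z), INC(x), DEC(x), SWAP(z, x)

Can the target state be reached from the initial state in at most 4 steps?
Yes

Path (2 steps): DEC(z) → DEC(x)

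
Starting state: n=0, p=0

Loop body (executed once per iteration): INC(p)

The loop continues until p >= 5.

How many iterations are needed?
5

Tracing iterations:
Initial: n=0, p=0
After iteration 1: n=0, p=1
After iteration 2: n=0, p=2
After iteration 3: n=0, p=3
After iteration 4: n=0, p=4
After iteration 5: n=0, p=5
p >= 5 now holds, so the loop exits after 5 iterations.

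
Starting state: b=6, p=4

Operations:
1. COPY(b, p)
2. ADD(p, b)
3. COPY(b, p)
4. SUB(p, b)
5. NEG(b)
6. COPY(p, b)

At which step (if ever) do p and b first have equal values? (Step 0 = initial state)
Step 1

p and b first become equal after step 1.

Comparing values at each step:
Initial: p=4, b=6
After step 1: p=4, b=4 ← equal!
After step 2: p=8, b=4
After step 3: p=8, b=8 ← equal!
After step 4: p=0, b=8
After step 5: p=0, b=-8
After step 6: p=-8, b=-8 ← equal!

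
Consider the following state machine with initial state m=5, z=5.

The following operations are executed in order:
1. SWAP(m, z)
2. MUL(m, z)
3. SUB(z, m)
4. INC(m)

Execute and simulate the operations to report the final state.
{m: 26, z: -20}

Step-by-step execution:
Initial: m=5, z=5
After step 1 (SWAP(m, z)): m=5, z=5
After step 2 (MUL(m, z)): m=25, z=5
After step 3 (SUB(z, m)): m=25, z=-20
After step 4 (INC(m)): m=26, z=-20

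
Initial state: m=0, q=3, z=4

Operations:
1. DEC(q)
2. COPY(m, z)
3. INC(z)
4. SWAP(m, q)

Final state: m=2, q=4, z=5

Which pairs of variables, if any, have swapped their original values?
None

Comparing initial and final values:
m: 0 → 2
q: 3 → 4
z: 4 → 5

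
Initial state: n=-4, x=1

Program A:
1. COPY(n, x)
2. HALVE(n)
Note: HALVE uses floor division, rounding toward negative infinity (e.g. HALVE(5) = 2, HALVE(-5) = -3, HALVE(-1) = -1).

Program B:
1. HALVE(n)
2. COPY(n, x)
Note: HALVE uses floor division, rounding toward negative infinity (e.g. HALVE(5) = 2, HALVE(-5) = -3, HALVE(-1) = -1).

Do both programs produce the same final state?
No

Program A final state: n=0, x=1
Program B final state: n=1, x=1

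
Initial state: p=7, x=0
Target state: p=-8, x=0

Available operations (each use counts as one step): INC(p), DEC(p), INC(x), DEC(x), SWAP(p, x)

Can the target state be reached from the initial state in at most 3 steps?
No

The target state cannot be reached within 3 steps.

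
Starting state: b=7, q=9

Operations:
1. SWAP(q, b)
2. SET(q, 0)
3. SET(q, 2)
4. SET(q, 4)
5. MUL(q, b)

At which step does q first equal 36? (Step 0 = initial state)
Step 5

Tracing q:
Initial: q = 9
After step 1: q = 7
After step 2: q = 0
After step 3: q = 2
After step 4: q = 4
After step 5: q = 36 ← first occurrence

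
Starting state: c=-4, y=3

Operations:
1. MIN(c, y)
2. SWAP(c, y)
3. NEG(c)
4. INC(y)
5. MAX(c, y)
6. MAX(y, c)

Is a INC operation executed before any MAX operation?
Yes

First INC: step 4
First MAX: step 5
Since 4 < 5, INC comes first.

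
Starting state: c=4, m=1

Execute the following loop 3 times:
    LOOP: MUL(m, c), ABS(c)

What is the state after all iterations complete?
c=4, m=64

Iteration trace:
Start: c=4, m=1
After iteration 1: c=4, m=4
After iteration 2: c=4, m=16
After iteration 3: c=4, m=64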